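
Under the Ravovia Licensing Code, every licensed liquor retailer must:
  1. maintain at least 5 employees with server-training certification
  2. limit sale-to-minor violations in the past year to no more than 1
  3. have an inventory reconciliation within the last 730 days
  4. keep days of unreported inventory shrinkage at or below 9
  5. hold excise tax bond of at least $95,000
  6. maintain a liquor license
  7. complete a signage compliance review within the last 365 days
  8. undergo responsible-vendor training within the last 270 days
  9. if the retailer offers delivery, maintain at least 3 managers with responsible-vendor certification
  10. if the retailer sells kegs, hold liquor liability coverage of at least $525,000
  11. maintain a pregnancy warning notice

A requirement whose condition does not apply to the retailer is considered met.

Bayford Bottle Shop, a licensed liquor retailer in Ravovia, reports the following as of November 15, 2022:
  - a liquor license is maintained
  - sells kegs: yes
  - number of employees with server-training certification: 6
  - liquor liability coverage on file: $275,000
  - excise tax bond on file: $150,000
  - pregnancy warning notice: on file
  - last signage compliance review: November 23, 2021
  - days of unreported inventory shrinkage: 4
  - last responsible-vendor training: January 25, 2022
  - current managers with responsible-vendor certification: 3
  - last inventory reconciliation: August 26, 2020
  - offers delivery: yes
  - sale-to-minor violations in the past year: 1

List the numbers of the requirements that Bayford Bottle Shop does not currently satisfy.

3, 8, 10

1. employees with server-training certification 6 ≥ 5 → met
2. sale-to-minor violations in the past year 1 ≤ 1 → met
3. inventory reconciliation 811 days ago vs limit 730 → not met
4. days of unreported inventory shrinkage 4 ≤ 9 → met
5. excise tax bond $150,000 ≥ $95,000 → met
6. liquor license present → met
7. signage compliance review 357 days ago vs limit 365 → met
8. responsible-vendor training 294 days ago vs limit 270 → not met
9. condition 'offers delivery' holds; managers with responsible-vendor certification 3 ≥ 3 → met
10. condition 'sells kegs' holds; liquor liability coverage $275,000 < $525,000 → not met
11. pregnancy warning notice present → met
Not met: 3, 8, 10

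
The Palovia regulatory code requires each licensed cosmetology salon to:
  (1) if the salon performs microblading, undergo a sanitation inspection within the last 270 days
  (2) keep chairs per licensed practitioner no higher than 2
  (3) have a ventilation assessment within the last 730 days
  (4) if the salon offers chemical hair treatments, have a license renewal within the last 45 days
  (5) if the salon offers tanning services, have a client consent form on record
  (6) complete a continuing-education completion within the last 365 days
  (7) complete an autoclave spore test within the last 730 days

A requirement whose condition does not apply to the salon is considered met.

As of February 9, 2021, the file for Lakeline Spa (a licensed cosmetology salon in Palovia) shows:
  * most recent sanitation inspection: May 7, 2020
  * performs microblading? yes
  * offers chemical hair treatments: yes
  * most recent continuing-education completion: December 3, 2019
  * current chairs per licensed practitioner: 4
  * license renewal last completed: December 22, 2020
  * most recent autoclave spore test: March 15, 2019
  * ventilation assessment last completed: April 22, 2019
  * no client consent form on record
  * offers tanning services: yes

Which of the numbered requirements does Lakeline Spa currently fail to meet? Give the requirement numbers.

1. condition 'performs microblading' holds; sanitation inspection 278 days ago vs limit 270 → not met
2. chairs per licensed practitioner 4 > 2 → not met
3. ventilation assessment 659 days ago vs limit 730 → met
4. condition 'offers chemical hair treatments' holds; license renewal 49 days ago vs limit 45 → not met
5. condition 'offers tanning services' holds; client consent form absent → not met
6. continuing-education completion 434 days ago vs limit 365 → not met
7. autoclave spore test 697 days ago vs limit 730 → met
Not met: 1, 2, 4, 5, 6

1, 2, 4, 5, 6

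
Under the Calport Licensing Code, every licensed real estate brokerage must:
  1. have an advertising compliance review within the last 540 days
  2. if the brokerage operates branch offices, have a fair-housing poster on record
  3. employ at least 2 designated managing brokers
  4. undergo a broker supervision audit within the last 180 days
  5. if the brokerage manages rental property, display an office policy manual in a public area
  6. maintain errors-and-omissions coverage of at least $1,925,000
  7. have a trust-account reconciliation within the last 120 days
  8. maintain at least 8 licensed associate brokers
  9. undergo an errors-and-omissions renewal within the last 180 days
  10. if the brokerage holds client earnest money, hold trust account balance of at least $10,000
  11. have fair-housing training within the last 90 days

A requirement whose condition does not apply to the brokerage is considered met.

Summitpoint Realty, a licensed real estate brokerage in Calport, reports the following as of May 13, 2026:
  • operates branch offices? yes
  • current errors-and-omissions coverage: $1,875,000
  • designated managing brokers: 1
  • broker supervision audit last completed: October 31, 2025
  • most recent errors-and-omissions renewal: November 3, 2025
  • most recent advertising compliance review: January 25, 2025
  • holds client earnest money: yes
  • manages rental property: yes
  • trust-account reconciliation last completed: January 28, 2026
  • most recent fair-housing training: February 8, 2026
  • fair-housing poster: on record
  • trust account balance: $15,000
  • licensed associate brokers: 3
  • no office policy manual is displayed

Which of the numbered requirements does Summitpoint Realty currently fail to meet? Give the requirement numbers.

1. advertising compliance review 473 days ago vs limit 540 → met
2. condition 'operates branch offices' holds; fair-housing poster present → met
3. designated managing brokers 1 < 2 → not met
4. broker supervision audit 194 days ago vs limit 180 → not met
5. condition 'manages rental property' holds; office policy manual absent → not met
6. errors-and-omissions coverage $1,875,000 < $1,925,000 → not met
7. trust-account reconciliation 105 days ago vs limit 120 → met
8. licensed associate brokers 3 < 8 → not met
9. errors-and-omissions renewal 191 days ago vs limit 180 → not met
10. condition 'holds client earnest money' holds; trust account balance $15,000 ≥ $10,000 → met
11. fair-housing training 94 days ago vs limit 90 → not met
Not met: 3, 4, 5, 6, 8, 9, 11

3, 4, 5, 6, 8, 9, 11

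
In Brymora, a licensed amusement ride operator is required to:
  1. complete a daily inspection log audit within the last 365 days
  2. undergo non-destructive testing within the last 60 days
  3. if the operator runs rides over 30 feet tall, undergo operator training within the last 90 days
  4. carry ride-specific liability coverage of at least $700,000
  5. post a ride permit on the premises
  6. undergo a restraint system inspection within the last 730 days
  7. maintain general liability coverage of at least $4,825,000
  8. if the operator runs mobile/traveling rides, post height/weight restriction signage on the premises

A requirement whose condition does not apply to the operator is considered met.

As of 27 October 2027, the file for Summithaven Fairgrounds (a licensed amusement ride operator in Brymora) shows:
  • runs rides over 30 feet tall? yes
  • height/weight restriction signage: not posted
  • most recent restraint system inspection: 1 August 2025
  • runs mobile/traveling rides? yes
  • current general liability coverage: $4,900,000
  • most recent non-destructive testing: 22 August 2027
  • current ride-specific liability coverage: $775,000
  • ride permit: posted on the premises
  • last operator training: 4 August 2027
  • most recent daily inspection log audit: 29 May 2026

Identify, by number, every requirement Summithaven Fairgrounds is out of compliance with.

1, 2, 6, 8

1. daily inspection log audit 516 days ago vs limit 365 → not met
2. non-destructive testing 66 days ago vs limit 60 → not met
3. condition 'runs rides over 30 feet tall' holds; operator training 84 days ago vs limit 90 → met
4. ride-specific liability coverage $775,000 ≥ $700,000 → met
5. ride permit present → met
6. restraint system inspection 817 days ago vs limit 730 → not met
7. general liability coverage $4,900,000 ≥ $4,825,000 → met
8. condition 'runs mobile/traveling rides' holds; height/weight restriction signage absent → not met
Not met: 1, 2, 6, 8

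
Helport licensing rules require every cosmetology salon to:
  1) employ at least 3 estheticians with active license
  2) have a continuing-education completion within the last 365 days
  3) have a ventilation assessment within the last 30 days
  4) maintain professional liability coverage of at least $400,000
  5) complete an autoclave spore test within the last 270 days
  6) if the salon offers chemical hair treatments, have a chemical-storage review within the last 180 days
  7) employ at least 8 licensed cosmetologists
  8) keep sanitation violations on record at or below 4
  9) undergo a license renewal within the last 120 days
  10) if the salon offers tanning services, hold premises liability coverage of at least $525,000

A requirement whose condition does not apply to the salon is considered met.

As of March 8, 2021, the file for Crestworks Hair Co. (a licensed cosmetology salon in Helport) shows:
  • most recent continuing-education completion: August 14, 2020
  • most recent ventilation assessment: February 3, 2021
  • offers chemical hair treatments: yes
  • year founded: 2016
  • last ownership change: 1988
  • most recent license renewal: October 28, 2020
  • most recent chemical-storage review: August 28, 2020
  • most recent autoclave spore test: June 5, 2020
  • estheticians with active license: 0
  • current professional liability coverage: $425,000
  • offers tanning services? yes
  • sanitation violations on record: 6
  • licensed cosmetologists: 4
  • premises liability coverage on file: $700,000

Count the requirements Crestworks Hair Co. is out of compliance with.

7

1. estheticians with active license 0 < 3 → not met
2. continuing-education completion 206 days ago vs limit 365 → met
3. ventilation assessment 33 days ago vs limit 30 → not met
4. professional liability coverage $425,000 ≥ $400,000 → met
5. autoclave spore test 276 days ago vs limit 270 → not met
6. condition 'offers chemical hair treatments' holds; chemical-storage review 192 days ago vs limit 180 → not met
7. licensed cosmetologists 4 < 8 → not met
8. sanitation violations on record 6 > 4 → not met
9. license renewal 131 days ago vs limit 120 → not met
10. condition 'offers tanning services' holds; premises liability coverage $700,000 ≥ $525,000 → met
Not met: 7 of 10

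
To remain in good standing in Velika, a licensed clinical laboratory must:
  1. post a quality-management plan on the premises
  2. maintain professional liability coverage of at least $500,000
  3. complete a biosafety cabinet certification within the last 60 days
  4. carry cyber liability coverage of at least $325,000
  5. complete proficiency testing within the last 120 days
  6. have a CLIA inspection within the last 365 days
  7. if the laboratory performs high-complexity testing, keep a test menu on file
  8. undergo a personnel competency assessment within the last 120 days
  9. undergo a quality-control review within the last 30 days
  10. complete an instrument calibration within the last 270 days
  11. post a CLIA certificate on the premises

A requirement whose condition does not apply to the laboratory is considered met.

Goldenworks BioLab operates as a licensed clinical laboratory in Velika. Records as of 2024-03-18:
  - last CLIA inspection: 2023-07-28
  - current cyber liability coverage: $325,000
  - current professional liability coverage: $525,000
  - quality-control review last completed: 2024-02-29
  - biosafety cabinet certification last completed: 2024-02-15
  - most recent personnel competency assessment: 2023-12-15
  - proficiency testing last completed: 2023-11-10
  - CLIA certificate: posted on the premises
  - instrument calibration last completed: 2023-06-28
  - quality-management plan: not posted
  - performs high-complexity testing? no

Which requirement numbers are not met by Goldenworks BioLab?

1, 5

1. quality-management plan absent → not met
2. professional liability coverage $525,000 ≥ $500,000 → met
3. biosafety cabinet certification 32 days ago vs limit 60 → met
4. cyber liability coverage $325,000 ≥ $325,000 → met
5. proficiency testing 129 days ago vs limit 120 → not met
6. CLIA inspection 234 days ago vs limit 365 → met
7. condition 'performs high-complexity testing' does not hold → requirement n/a → met
8. personnel competency assessment 94 days ago vs limit 120 → met
9. quality-control review 18 days ago vs limit 30 → met
10. instrument calibration 264 days ago vs limit 270 → met
11. CLIA certificate present → met
Not met: 1, 5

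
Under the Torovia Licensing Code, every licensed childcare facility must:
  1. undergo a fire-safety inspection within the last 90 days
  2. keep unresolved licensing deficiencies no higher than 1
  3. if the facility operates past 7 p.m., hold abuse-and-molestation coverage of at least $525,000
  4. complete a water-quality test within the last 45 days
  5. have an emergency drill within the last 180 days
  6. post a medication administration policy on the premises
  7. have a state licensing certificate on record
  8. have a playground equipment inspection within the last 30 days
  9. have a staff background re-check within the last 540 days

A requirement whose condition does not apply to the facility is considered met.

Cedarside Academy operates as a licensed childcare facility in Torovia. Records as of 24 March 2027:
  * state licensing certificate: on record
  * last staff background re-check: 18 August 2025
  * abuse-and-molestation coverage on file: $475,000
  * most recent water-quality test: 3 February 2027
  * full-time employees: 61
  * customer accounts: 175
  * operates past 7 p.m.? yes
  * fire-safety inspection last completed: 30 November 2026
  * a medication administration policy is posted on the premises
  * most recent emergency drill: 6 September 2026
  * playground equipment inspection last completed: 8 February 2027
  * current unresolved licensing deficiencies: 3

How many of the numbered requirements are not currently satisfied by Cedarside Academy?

7

1. fire-safety inspection 114 days ago vs limit 90 → not met
2. unresolved licensing deficiencies 3 > 1 → not met
3. condition 'operates past 7 p.m.' holds; abuse-and-molestation coverage $475,000 < $525,000 → not met
4. water-quality test 49 days ago vs limit 45 → not met
5. emergency drill 199 days ago vs limit 180 → not met
6. medication administration policy present → met
7. state licensing certificate present → met
8. playground equipment inspection 44 days ago vs limit 30 → not met
9. staff background re-check 583 days ago vs limit 540 → not met
Not met: 7 of 9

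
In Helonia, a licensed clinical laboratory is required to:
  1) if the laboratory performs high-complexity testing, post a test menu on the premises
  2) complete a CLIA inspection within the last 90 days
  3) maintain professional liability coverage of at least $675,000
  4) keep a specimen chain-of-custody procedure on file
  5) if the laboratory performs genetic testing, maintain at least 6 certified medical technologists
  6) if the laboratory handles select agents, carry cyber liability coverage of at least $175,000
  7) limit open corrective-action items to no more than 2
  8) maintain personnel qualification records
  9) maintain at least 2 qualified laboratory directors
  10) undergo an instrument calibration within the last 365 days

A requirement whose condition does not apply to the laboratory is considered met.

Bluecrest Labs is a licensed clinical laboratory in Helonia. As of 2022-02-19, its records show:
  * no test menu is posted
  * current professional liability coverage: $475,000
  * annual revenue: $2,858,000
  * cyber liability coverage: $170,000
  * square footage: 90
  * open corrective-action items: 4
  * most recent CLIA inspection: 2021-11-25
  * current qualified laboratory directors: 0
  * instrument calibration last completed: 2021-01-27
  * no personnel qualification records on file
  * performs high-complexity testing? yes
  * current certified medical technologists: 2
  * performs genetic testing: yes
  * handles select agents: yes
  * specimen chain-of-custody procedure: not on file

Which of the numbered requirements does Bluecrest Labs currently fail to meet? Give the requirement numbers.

1. condition 'performs high-complexity testing' holds; test menu absent → not met
2. CLIA inspection 86 days ago vs limit 90 → met
3. professional liability coverage $475,000 < $675,000 → not met
4. specimen chain-of-custody procedure absent → not met
5. condition 'performs genetic testing' holds; certified medical technologists 2 < 6 → not met
6. condition 'handles select agents' holds; cyber liability coverage $170,000 < $175,000 → not met
7. open corrective-action items 4 > 2 → not met
8. personnel qualification records absent → not met
9. qualified laboratory directors 0 < 2 → not met
10. instrument calibration 388 days ago vs limit 365 → not met
Not met: 1, 3, 4, 5, 6, 7, 8, 9, 10

1, 3, 4, 5, 6, 7, 8, 9, 10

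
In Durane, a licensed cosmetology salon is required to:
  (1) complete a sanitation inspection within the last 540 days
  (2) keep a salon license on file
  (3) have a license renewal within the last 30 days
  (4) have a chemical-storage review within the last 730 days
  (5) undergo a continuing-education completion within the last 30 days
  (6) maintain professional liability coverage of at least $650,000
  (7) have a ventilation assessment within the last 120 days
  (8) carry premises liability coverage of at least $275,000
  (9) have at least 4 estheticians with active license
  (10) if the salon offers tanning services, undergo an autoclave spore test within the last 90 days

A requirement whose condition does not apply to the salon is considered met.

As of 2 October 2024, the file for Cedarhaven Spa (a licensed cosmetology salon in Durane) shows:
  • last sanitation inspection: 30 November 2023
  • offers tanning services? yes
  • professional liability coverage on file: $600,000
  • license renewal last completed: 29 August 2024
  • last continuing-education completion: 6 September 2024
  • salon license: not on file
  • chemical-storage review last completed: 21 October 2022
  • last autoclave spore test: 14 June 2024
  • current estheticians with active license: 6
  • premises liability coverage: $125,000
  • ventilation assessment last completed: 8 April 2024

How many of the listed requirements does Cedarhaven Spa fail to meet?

6

1. sanitation inspection 307 days ago vs limit 540 → met
2. salon license absent → not met
3. license renewal 34 days ago vs limit 30 → not met
4. chemical-storage review 712 days ago vs limit 730 → met
5. continuing-education completion 26 days ago vs limit 30 → met
6. professional liability coverage $600,000 < $650,000 → not met
7. ventilation assessment 177 days ago vs limit 120 → not met
8. premises liability coverage $125,000 < $275,000 → not met
9. estheticians with active license 6 ≥ 4 → met
10. condition 'offers tanning services' holds; autoclave spore test 110 days ago vs limit 90 → not met
Not met: 6 of 10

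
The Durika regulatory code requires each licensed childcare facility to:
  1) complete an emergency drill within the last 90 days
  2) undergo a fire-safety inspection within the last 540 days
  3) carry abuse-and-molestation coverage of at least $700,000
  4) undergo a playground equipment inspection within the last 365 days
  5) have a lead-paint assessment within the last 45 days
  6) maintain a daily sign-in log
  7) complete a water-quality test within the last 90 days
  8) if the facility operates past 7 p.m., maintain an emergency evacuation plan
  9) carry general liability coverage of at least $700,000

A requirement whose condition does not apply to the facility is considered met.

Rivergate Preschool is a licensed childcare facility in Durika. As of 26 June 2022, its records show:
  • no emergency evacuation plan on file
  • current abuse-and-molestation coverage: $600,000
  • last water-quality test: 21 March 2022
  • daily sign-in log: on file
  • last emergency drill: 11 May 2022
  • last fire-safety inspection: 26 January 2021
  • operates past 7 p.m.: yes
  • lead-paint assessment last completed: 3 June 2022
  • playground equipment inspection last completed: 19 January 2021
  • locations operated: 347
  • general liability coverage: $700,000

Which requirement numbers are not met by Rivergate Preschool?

1. emergency drill 46 days ago vs limit 90 → met
2. fire-safety inspection 516 days ago vs limit 540 → met
3. abuse-and-molestation coverage $600,000 < $700,000 → not met
4. playground equipment inspection 523 days ago vs limit 365 → not met
5. lead-paint assessment 23 days ago vs limit 45 → met
6. daily sign-in log present → met
7. water-quality test 97 days ago vs limit 90 → not met
8. condition 'operates past 7 p.m.' holds; emergency evacuation plan absent → not met
9. general liability coverage $700,000 ≥ $700,000 → met
Not met: 3, 4, 7, 8

3, 4, 7, 8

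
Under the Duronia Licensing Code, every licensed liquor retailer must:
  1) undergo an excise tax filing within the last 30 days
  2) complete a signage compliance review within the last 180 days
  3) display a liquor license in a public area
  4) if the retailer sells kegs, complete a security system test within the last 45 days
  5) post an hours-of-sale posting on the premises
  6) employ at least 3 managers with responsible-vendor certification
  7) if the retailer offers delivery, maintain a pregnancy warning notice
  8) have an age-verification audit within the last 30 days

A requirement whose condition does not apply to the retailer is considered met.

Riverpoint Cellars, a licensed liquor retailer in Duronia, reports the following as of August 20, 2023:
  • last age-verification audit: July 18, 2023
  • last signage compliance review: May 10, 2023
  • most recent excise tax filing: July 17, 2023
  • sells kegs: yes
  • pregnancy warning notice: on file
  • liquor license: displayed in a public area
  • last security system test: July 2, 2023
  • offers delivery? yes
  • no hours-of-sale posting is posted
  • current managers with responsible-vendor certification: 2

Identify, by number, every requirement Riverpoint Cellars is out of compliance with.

1, 4, 5, 6, 8

1. excise tax filing 34 days ago vs limit 30 → not met
2. signage compliance review 102 days ago vs limit 180 → met
3. liquor license present → met
4. condition 'sells kegs' holds; security system test 49 days ago vs limit 45 → not met
5. hours-of-sale posting absent → not met
6. managers with responsible-vendor certification 2 < 3 → not met
7. condition 'offers delivery' holds; pregnancy warning notice present → met
8. age-verification audit 33 days ago vs limit 30 → not met
Not met: 1, 4, 5, 6, 8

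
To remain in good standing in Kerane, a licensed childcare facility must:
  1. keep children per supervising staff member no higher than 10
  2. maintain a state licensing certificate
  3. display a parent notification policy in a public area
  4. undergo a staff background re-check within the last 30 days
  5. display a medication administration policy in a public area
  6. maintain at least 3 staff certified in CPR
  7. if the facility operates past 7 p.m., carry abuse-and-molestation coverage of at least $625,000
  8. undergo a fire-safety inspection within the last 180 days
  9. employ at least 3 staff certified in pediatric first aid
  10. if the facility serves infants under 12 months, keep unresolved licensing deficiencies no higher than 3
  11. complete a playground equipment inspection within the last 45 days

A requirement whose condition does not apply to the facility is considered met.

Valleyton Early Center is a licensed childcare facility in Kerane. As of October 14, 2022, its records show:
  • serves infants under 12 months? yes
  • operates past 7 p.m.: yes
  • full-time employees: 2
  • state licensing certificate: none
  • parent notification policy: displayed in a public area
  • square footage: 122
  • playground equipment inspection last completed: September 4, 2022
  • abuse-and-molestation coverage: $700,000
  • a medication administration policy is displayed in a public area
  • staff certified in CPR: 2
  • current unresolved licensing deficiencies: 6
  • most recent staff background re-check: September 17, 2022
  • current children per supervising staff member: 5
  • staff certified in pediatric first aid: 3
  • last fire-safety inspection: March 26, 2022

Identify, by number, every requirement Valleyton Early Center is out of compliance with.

2, 6, 8, 10

1. children per supervising staff member 5 ≤ 10 → met
2. state licensing certificate absent → not met
3. parent notification policy present → met
4. staff background re-check 27 days ago vs limit 30 → met
5. medication administration policy present → met
6. staff certified in CPR 2 < 3 → not met
7. condition 'operates past 7 p.m.' holds; abuse-and-molestation coverage $700,000 ≥ $625,000 → met
8. fire-safety inspection 202 days ago vs limit 180 → not met
9. staff certified in pediatric first aid 3 ≥ 3 → met
10. condition 'serves infants under 12 months' holds; unresolved licensing deficiencies 6 > 3 → not met
11. playground equipment inspection 40 days ago vs limit 45 → met
Not met: 2, 6, 8, 10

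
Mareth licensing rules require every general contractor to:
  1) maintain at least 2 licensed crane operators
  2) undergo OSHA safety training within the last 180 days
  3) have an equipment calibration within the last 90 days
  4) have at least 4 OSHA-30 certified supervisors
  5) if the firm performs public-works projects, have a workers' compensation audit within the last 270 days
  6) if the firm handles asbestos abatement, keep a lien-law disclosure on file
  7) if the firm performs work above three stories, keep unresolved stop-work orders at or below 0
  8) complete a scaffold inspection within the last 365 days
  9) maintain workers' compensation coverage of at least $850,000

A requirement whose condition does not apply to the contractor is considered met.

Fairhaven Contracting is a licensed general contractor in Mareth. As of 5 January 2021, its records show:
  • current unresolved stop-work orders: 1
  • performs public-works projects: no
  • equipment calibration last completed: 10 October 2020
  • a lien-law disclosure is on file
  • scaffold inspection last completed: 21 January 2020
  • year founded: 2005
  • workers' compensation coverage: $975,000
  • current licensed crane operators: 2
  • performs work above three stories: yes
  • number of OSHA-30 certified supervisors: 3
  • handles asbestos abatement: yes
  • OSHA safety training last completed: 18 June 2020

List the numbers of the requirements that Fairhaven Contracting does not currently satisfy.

2, 4, 7

1. licensed crane operators 2 ≥ 2 → met
2. OSHA safety training 201 days ago vs limit 180 → not met
3. equipment calibration 87 days ago vs limit 90 → met
4. OSHA-30 certified supervisors 3 < 4 → not met
5. condition 'performs public-works projects' does not hold → requirement n/a → met
6. condition 'handles asbestos abatement' holds; lien-law disclosure present → met
7. condition 'performs work above three stories' holds; unresolved stop-work orders 1 > 0 → not met
8. scaffold inspection 350 days ago vs limit 365 → met
9. workers' compensation coverage $975,000 ≥ $850,000 → met
Not met: 2, 4, 7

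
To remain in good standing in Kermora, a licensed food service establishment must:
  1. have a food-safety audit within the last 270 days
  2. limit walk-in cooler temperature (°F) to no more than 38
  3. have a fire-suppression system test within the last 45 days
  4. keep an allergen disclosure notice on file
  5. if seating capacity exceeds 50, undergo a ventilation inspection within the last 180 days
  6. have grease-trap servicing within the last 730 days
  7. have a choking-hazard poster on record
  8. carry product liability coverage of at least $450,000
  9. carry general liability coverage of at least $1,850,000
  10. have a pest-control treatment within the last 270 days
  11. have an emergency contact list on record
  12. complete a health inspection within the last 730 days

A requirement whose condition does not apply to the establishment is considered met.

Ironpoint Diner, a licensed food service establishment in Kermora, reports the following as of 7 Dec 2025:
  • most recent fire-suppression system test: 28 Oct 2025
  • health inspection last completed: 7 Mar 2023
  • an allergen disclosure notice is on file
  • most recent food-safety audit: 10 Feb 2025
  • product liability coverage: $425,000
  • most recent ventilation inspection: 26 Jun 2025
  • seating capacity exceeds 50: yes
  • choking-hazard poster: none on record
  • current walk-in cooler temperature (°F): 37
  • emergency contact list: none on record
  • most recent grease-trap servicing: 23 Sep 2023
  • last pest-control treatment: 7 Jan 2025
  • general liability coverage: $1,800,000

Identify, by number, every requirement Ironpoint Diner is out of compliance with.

1, 6, 7, 8, 9, 10, 11, 12

1. food-safety audit 300 days ago vs limit 270 → not met
2. walk-in cooler temperature (°F) 37 ≤ 38 → met
3. fire-suppression system test 40 days ago vs limit 45 → met
4. allergen disclosure notice present → met
5. condition 'seating capacity exceeds 50' holds; ventilation inspection 164 days ago vs limit 180 → met
6. grease-trap servicing 806 days ago vs limit 730 → not met
7. choking-hazard poster absent → not met
8. product liability coverage $425,000 < $450,000 → not met
9. general liability coverage $1,800,000 < $1,850,000 → not met
10. pest-control treatment 334 days ago vs limit 270 → not met
11. emergency contact list absent → not met
12. health inspection 1006 days ago vs limit 730 → not met
Not met: 1, 6, 7, 8, 9, 10, 11, 12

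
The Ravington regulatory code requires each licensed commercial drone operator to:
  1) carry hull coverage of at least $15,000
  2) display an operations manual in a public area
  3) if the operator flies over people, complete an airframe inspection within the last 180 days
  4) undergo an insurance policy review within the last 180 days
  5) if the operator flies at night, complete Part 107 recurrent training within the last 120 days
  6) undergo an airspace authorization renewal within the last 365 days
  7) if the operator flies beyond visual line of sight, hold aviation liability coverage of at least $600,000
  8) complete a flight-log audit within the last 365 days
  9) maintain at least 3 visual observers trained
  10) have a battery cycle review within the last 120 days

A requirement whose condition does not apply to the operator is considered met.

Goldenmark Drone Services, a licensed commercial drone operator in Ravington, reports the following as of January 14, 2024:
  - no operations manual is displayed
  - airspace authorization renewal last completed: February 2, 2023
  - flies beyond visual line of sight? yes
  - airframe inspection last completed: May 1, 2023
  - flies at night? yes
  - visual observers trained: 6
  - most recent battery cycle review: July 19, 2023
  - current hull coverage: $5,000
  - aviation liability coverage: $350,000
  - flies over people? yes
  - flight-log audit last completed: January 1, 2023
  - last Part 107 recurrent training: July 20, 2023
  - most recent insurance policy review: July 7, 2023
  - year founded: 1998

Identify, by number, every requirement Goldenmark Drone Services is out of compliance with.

1. hull coverage $5,000 < $15,000 → not met
2. operations manual absent → not met
3. condition 'flies over people' holds; airframe inspection 258 days ago vs limit 180 → not met
4. insurance policy review 191 days ago vs limit 180 → not met
5. condition 'flies at night' holds; Part 107 recurrent training 178 days ago vs limit 120 → not met
6. airspace authorization renewal 346 days ago vs limit 365 → met
7. condition 'flies beyond visual line of sight' holds; aviation liability coverage $350,000 < $600,000 → not met
8. flight-log audit 378 days ago vs limit 365 → not met
9. visual observers trained 6 ≥ 3 → met
10. battery cycle review 179 days ago vs limit 120 → not met
Not met: 1, 2, 3, 4, 5, 7, 8, 10

1, 2, 3, 4, 5, 7, 8, 10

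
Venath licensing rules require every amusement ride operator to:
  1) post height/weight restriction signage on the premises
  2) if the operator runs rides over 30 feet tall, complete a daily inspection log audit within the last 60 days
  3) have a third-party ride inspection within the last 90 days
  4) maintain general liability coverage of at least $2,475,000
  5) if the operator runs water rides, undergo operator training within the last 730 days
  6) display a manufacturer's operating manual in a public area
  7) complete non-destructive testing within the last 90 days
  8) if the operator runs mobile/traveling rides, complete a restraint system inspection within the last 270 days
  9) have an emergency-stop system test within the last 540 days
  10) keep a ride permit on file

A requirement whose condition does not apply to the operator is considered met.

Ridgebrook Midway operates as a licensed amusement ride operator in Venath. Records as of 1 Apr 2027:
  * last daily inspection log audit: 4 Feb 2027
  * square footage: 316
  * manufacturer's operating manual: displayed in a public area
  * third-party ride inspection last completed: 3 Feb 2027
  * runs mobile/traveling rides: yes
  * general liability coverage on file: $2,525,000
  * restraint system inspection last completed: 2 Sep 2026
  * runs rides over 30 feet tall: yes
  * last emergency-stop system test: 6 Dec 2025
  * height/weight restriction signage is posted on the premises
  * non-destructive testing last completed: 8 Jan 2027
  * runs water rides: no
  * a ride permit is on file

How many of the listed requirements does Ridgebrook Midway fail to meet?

0

1. height/weight restriction signage present → met
2. condition 'runs rides over 30 feet tall' holds; daily inspection log audit 56 days ago vs limit 60 → met
3. third-party ride inspection 57 days ago vs limit 90 → met
4. general liability coverage $2,525,000 ≥ $2,475,000 → met
5. condition 'runs water rides' does not hold → requirement n/a → met
6. manufacturer's operating manual present → met
7. non-destructive testing 83 days ago vs limit 90 → met
8. condition 'runs mobile/traveling rides' holds; restraint system inspection 211 days ago vs limit 270 → met
9. emergency-stop system test 481 days ago vs limit 540 → met
10. ride permit present → met
Not met: 0 of 10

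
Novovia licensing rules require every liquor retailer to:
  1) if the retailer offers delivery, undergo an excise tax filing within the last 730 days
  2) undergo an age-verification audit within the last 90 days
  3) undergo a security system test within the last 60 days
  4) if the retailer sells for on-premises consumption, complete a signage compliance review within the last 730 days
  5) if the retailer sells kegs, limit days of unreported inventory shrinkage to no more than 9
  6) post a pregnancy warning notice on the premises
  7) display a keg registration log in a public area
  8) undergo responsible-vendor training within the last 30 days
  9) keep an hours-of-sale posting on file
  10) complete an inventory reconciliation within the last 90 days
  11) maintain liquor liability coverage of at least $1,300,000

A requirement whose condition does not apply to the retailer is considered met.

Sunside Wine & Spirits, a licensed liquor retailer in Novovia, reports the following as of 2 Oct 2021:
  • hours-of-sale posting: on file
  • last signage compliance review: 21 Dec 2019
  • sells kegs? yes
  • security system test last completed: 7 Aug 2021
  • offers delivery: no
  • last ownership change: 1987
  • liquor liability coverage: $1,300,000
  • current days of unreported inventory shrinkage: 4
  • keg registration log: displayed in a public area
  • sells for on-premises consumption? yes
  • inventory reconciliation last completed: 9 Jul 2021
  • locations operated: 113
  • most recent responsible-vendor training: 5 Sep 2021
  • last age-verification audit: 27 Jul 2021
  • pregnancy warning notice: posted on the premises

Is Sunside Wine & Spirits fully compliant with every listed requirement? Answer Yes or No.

Yes

1. condition 'offers delivery' does not hold → requirement n/a → met
2. age-verification audit 67 days ago vs limit 90 → met
3. security system test 56 days ago vs limit 60 → met
4. condition 'sells for on-premises consumption' holds; signage compliance review 651 days ago vs limit 730 → met
5. condition 'sells kegs' holds; days of unreported inventory shrinkage 4 ≤ 9 → met
6. pregnancy warning notice present → met
7. keg registration log present → met
8. responsible-vendor training 27 days ago vs limit 30 → met
9. hours-of-sale posting present → met
10. inventory reconciliation 85 days ago vs limit 90 → met
11. liquor liability coverage $1,300,000 ≥ $1,300,000 → met
All met.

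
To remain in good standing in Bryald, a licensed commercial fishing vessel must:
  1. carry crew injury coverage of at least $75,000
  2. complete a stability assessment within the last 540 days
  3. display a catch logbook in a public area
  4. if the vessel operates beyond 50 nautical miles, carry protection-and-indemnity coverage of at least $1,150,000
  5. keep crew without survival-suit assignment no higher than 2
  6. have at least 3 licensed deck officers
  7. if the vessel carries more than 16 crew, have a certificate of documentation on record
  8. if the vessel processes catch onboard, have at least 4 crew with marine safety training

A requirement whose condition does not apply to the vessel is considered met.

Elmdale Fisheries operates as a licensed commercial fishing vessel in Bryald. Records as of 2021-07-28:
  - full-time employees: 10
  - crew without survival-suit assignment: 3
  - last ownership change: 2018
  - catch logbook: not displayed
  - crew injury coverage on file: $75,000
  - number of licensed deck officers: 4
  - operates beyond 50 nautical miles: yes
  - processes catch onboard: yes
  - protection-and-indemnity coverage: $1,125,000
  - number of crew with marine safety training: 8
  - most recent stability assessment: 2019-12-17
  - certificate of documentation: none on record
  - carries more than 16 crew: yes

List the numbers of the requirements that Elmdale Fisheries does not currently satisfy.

1. crew injury coverage $75,000 ≥ $75,000 → met
2. stability assessment 589 days ago vs limit 540 → not met
3. catch logbook absent → not met
4. condition 'operates beyond 50 nautical miles' holds; protection-and-indemnity coverage $1,125,000 < $1,150,000 → not met
5. crew without survival-suit assignment 3 > 2 → not met
6. licensed deck officers 4 ≥ 3 → met
7. condition 'carries more than 16 crew' holds; certificate of documentation absent → not met
8. condition 'processes catch onboard' holds; crew with marine safety training 8 ≥ 4 → met
Not met: 2, 3, 4, 5, 7

2, 3, 4, 5, 7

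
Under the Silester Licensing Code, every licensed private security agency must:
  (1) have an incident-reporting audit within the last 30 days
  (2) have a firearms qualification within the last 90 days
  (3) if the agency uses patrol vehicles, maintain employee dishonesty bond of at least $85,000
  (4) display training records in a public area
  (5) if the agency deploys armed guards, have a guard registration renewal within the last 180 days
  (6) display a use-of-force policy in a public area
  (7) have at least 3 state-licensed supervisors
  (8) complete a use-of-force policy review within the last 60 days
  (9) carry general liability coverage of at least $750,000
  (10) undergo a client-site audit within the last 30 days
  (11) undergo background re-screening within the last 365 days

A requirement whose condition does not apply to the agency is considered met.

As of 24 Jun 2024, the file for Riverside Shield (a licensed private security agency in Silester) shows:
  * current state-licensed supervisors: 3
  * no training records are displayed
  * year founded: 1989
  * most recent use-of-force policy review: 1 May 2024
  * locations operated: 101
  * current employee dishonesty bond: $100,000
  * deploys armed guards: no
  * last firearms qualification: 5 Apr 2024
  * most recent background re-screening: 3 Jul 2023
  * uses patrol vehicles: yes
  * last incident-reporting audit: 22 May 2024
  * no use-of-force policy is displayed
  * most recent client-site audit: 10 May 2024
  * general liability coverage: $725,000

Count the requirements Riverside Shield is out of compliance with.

5

1. incident-reporting audit 33 days ago vs limit 30 → not met
2. firearms qualification 80 days ago vs limit 90 → met
3. condition 'uses patrol vehicles' holds; employee dishonesty bond $100,000 ≥ $85,000 → met
4. training records absent → not met
5. condition 'deploys armed guards' does not hold → requirement n/a → met
6. use-of-force policy absent → not met
7. state-licensed supervisors 3 ≥ 3 → met
8. use-of-force policy review 54 days ago vs limit 60 → met
9. general liability coverage $725,000 < $750,000 → not met
10. client-site audit 45 days ago vs limit 30 → not met
11. background re-screening 357 days ago vs limit 365 → met
Not met: 5 of 11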